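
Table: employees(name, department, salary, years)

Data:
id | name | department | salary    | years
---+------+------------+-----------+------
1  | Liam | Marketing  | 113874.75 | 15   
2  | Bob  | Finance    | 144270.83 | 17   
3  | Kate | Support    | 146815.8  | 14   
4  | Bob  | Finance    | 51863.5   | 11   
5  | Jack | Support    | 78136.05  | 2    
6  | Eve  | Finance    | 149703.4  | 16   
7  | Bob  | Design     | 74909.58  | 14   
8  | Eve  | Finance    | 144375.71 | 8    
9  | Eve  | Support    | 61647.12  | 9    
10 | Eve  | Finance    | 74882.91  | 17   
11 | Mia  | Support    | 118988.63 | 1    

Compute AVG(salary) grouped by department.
SELECT department, AVG(salary) as result
FROM employees
GROUP BY department

Result:
  Design: 74909.58
  Finance: 113019.27
  Marketing: 113874.75
  Support: 101396.90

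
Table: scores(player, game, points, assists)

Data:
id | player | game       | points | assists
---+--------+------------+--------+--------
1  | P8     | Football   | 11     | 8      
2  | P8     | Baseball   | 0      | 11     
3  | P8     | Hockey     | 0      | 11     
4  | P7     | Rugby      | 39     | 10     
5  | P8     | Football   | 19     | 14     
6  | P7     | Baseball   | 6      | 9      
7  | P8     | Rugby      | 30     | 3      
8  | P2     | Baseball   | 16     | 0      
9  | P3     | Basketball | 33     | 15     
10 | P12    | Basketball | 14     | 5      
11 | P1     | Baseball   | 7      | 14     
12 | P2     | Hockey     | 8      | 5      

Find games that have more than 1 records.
SELECT game, COUNT(*) as cnt
FROM scores
GROUP BY game
HAVING COUNT(*) > 1

Result:
  Baseball: 4
  Basketball: 2
  Football: 2
  Hockey: 2
  Rugby: 2

Note: HAVING filters groups after aggregation, WHERE filters rows before.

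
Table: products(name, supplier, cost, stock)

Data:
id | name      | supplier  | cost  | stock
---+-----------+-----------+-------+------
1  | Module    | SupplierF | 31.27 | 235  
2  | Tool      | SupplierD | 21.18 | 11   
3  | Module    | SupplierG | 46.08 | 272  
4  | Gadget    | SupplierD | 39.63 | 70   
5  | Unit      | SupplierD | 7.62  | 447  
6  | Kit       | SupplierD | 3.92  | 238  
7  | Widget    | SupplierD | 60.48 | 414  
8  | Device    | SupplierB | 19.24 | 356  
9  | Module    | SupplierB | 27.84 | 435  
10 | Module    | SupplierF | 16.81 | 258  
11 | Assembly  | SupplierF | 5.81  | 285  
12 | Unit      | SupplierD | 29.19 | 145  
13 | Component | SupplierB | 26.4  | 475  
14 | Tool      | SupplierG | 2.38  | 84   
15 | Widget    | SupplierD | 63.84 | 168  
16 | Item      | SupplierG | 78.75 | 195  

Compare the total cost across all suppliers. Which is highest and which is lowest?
SELECT supplier, SUM(cost)
FROM products
GROUP BY supplier
ORDER BY SUM(cost)

All groups:
  SupplierF: 53.89
  SupplierB: 73.48
  SupplierG: 127.21
  SupplierD: 225.86

Highest: SupplierD (225.86)
Lowest: SupplierF (53.89)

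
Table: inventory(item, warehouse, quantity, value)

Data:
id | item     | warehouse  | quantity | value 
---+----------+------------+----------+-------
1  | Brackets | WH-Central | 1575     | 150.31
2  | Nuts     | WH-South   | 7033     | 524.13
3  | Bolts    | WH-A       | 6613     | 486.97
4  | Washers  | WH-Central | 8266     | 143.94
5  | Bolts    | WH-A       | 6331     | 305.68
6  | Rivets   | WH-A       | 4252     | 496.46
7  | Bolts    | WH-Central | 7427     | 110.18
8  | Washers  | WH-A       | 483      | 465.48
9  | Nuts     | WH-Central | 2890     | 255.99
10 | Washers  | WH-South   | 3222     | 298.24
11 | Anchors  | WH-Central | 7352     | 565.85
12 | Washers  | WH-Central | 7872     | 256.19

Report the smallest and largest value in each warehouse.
SELECT warehouse, MIN(value), MAX(value)
FROM inventory
GROUP BY warehouse

Result:
  WH-A: min=305.68, max=496.46
  WH-Central: min=110.18, max=565.85
  WH-South: min=298.24, max=524.13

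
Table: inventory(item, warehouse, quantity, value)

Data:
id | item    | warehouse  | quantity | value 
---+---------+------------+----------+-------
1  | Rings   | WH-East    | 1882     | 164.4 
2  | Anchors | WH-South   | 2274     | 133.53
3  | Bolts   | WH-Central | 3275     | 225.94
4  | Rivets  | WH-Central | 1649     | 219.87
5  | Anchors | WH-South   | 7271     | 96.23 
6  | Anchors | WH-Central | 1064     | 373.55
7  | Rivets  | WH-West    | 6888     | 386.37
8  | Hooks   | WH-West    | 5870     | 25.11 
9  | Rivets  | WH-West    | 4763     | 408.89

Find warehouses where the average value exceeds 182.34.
SELECT warehouse, AVG(value)
FROM inventory
GROUP BY warehouse
HAVING AVG(value) > 182.34

Result:
  WH-Central: avg=273.12
  WH-West: avg=273.46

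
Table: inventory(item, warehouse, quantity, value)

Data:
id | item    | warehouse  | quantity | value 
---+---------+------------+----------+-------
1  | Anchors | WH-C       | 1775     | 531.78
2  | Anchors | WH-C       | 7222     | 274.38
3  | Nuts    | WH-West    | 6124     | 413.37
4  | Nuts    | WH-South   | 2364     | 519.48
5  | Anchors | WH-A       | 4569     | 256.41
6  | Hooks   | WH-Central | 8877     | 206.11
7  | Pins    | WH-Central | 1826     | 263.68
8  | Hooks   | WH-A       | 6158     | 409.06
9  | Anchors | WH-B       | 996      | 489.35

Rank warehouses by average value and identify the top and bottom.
SELECT warehouse, AVG(value)
FROM inventory
GROUP BY warehouse
ORDER BY AVG(value)

All groups:
  WH-Central: 234.90
  WH-A: 332.74
  WH-C: 403.08
  WH-West: 413.37
  WH-B: 489.35
  WH-South: 519.48

Highest: WH-South (519.48)
Lowest: WH-Central (234.90)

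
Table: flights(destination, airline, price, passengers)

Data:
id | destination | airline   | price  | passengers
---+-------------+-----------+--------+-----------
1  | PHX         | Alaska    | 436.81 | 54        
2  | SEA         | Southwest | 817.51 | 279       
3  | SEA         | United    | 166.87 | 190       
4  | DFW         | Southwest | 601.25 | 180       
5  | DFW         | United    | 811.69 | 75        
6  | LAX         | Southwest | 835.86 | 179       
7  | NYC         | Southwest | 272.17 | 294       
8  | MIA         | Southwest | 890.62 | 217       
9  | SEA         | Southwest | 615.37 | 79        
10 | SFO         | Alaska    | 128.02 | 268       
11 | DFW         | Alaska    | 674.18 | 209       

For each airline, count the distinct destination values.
SELECT airline, COUNT(DISTINCT destination)
FROM flights
GROUP BY airline

Result:
  Alaska: 3 distinct
  Southwest: 5 distinct
  United: 2 distinct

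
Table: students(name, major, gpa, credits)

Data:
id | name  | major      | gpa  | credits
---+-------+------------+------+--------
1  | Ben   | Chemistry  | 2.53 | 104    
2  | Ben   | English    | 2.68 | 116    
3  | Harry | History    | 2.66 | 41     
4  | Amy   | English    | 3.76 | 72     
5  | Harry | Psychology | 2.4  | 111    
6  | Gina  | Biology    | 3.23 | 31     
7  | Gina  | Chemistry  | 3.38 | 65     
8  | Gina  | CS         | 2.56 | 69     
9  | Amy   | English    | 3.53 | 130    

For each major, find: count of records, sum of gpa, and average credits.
SELECT major,
       COUNT(*) as cnt,
       SUM(gpa) as total_gpa,
       AVG(credits) as avg_credits
FROM students
GROUP BY major

Result:
  Biology: 1 records, 3.23 total gpa, 31.00 avg credits
  CS: 1 records, 2.56 total gpa, 69.00 avg credits
  Chemistry: 2 records, 5.91 total gpa, 84.50 avg credits
  English: 3 records, 9.97 total gpa, 106.00 avg credits
  History: 1 records, 2.66 total gpa, 41.00 avg credits
  Psychology: 1 records, 2.40 total gpa, 111.00 avg credits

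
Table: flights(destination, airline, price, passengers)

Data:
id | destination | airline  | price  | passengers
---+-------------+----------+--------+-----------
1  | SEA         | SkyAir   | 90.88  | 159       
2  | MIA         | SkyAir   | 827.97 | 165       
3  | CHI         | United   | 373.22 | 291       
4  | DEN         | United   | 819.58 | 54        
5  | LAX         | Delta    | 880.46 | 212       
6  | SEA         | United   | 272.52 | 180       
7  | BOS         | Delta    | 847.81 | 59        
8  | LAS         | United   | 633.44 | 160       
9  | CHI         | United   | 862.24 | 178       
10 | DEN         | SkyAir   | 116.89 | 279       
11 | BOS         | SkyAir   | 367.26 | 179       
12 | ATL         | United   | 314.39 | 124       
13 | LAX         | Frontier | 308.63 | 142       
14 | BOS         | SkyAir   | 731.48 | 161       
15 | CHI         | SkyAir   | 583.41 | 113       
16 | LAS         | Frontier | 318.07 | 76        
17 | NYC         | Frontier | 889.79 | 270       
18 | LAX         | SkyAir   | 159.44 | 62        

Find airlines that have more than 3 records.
SELECT airline, COUNT(*) as cnt
FROM flights
GROUP BY airline
HAVING COUNT(*) > 3

Result:
  SkyAir: 7
  United: 6

Note: HAVING filters groups after aggregation, WHERE filters rows before.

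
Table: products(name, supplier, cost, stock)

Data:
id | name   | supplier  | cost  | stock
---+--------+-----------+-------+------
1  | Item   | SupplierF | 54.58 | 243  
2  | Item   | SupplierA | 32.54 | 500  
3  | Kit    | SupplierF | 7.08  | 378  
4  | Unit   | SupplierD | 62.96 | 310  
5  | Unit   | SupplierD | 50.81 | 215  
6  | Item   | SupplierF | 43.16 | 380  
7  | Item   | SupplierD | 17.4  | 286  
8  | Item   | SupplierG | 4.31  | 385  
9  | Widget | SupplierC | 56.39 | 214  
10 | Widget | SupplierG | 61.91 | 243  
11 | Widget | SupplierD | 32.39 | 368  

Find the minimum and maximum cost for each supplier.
SELECT supplier, MIN(cost), MAX(cost)
FROM products
GROUP BY supplier

Result:
  SupplierA: min=32.54, max=32.54
  SupplierC: min=56.39, max=56.39
  SupplierD: min=17.40, max=62.96
  SupplierF: min=7.08, max=54.58
  SupplierG: min=4.31, max=61.91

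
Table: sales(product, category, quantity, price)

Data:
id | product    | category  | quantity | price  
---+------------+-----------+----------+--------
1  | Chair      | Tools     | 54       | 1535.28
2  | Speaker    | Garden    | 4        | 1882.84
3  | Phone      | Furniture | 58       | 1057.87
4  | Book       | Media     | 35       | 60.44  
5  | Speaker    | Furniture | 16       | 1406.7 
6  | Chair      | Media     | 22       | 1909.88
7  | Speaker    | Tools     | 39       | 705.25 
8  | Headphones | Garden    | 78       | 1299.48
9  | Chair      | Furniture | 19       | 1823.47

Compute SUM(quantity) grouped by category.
SELECT category, SUM(quantity) as result
FROM sales
GROUP BY category

Result:
  Furniture: 93
  Garden: 82
  Media: 57
  Tools: 93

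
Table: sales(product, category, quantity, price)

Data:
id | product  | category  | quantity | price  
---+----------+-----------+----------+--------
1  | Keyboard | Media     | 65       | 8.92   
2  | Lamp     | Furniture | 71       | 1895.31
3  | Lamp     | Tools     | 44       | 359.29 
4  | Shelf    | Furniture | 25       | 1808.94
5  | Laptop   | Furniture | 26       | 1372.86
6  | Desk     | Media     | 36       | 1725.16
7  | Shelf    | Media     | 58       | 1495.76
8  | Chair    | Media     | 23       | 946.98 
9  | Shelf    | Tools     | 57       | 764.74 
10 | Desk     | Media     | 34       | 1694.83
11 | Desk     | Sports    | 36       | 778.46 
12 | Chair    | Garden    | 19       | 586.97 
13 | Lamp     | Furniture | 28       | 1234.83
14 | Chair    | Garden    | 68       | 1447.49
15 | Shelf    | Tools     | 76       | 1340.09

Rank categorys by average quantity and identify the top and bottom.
SELECT category, AVG(quantity)
FROM sales
GROUP BY category
ORDER BY AVG(quantity)

All groups:
  Sports: 36.00
  Furniture: 37.50
  Media: 43.20
  Garden: 43.50
  Tools: 59.00

Highest: Tools (59.00)
Lowest: Sports (36.00)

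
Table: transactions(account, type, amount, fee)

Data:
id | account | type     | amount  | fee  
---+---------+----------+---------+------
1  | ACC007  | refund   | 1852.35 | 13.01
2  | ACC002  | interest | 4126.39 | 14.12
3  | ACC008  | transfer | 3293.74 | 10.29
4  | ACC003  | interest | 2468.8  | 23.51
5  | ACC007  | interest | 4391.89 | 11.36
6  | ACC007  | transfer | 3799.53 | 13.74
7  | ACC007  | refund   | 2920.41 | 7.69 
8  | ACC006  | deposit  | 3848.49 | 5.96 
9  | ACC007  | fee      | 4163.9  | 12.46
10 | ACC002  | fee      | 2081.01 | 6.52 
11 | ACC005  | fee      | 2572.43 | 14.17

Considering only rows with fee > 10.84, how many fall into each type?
SELECT type, COUNT(*)
FROM transactions
WHERE fee > 10.84
GROUP BY type

Note: WHERE filters rows before grouping.

Result:
  fee: 2
  interest: 3
  refund: 1
  transfer: 1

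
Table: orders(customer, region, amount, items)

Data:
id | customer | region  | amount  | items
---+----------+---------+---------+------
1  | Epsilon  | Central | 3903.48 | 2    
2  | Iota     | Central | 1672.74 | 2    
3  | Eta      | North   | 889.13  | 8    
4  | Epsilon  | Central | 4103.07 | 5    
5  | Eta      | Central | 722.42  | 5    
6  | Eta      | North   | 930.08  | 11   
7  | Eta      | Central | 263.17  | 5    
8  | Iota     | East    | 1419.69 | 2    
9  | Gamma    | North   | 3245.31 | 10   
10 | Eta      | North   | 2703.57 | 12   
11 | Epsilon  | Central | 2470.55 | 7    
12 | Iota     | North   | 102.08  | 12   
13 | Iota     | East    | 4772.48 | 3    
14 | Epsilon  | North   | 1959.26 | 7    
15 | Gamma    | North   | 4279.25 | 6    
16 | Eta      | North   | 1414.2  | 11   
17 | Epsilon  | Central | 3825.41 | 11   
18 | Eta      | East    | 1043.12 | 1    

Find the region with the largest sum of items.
SELECT region, SUM(items) as val
FROM orders
GROUP BY region
ORDER BY val DESC
LIMIT 1

Result: North with sum(items) = 77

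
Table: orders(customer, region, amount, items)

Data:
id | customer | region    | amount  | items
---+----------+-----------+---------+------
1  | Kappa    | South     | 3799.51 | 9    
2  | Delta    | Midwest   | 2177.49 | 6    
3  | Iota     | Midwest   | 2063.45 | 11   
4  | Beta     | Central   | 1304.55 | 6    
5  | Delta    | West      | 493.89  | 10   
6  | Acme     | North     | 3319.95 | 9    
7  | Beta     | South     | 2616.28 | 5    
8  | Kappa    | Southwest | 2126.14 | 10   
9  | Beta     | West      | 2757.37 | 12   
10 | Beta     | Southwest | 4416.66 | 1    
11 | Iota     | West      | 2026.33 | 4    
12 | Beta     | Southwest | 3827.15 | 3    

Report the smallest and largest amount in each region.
SELECT region, MIN(amount), MAX(amount)
FROM orders
GROUP BY region

Result:
  Central: min=1304.55, max=1304.55
  Midwest: min=2063.45, max=2177.49
  North: min=3319.95, max=3319.95
  South: min=2616.28, max=3799.51
  Southwest: min=2126.14, max=4416.66
  West: min=493.89, max=2757.37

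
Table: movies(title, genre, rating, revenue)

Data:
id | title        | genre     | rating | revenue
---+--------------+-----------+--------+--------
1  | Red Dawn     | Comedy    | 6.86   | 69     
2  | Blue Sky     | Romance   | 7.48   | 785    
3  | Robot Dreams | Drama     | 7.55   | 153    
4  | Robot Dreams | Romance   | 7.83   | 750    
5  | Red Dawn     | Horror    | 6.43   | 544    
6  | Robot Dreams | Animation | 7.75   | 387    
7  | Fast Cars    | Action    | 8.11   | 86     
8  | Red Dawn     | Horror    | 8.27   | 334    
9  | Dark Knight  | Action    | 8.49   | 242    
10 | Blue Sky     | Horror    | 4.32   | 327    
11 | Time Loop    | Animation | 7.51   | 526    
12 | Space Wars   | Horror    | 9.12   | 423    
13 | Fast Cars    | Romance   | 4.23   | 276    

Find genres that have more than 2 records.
SELECT genre, COUNT(*) as cnt
FROM movies
GROUP BY genre
HAVING COUNT(*) > 2

Result:
  Horror: 4
  Romance: 3

Note: HAVING filters groups after aggregation, WHERE filters rows before.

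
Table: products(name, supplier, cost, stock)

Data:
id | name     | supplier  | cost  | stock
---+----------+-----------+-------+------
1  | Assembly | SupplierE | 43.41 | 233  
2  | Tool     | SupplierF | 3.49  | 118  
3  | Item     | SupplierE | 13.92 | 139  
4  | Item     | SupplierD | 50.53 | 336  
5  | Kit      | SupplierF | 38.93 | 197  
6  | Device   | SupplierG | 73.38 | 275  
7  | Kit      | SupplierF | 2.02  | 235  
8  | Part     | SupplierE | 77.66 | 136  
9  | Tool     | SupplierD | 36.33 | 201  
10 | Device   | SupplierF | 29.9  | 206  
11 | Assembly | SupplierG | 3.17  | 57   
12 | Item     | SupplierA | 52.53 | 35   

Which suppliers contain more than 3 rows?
SELECT supplier, COUNT(*) as cnt
FROM products
GROUP BY supplier
HAVING COUNT(*) > 3

Result:
  SupplierF: 4

Note: HAVING filters groups after aggregation, WHERE filters rows before.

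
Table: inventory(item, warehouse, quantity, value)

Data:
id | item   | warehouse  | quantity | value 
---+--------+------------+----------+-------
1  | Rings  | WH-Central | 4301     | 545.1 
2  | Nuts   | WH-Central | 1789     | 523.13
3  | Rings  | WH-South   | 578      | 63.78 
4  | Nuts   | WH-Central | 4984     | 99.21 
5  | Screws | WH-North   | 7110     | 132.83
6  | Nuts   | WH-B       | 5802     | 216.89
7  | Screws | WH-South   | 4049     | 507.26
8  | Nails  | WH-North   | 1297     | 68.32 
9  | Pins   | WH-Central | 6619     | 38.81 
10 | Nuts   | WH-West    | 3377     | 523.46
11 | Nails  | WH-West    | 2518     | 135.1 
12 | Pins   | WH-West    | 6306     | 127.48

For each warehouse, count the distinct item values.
SELECT warehouse, COUNT(DISTINCT item)
FROM inventory
GROUP BY warehouse

Result:
  WH-B: 1 distinct
  WH-Central: 3 distinct
  WH-North: 2 distinct
  WH-South: 2 distinct
  WH-West: 3 distinct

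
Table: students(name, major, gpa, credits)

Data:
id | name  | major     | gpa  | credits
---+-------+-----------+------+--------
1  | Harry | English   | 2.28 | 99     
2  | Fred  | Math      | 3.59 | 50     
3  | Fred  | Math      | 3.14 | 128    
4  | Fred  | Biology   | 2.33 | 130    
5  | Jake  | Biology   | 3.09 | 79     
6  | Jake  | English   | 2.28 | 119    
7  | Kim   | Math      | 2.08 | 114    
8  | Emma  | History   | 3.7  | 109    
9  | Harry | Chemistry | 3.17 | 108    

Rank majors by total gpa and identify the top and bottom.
SELECT major, SUM(gpa)
FROM students
GROUP BY major
ORDER BY SUM(gpa)

All groups:
  Chemistry: 3.17
  History: 3.70
  English: 4.56
  Biology: 5.42
  Math: 8.81

Highest: Math (8.81)
Lowest: Chemistry (3.17)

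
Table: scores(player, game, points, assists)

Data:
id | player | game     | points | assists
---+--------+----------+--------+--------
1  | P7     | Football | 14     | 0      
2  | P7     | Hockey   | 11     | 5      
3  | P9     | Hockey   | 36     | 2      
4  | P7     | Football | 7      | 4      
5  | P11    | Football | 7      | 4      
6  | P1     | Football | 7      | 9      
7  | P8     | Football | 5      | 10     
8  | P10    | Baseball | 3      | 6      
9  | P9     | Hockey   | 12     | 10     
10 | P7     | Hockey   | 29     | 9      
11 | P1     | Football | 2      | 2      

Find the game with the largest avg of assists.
SELECT game, AVG(assists) as val
FROM scores
GROUP BY game
ORDER BY val DESC
LIMIT 1

Result: Hockey with avg(assists) = 6.50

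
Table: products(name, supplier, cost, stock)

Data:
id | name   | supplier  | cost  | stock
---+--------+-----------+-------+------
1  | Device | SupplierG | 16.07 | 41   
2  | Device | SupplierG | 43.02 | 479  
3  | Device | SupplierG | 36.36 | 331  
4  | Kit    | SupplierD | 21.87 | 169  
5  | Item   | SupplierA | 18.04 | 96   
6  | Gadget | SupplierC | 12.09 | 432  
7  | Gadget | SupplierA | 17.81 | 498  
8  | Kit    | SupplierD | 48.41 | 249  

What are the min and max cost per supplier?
SELECT supplier, MIN(cost), MAX(cost)
FROM products
GROUP BY supplier

Result:
  SupplierA: min=17.81, max=18.04
  SupplierC: min=12.09, max=12.09
  SupplierD: min=21.87, max=48.41
  SupplierG: min=16.07, max=43.02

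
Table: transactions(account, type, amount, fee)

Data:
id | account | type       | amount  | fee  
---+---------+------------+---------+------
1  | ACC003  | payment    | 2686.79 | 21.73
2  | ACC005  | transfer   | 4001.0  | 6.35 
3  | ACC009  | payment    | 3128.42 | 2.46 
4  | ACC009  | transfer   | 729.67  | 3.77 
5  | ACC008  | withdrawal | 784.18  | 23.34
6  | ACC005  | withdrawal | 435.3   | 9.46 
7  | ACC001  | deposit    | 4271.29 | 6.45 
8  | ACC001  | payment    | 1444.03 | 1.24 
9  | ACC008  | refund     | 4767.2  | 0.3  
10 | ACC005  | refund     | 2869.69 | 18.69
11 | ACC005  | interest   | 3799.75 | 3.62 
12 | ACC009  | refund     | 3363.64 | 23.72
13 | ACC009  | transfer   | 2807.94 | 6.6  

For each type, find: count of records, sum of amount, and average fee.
SELECT type,
       COUNT(*) as cnt,
       SUM(amount) as total_amount,
       AVG(fee) as avg_fee
FROM transactions
GROUP BY type

Result:
  deposit: 1 records, 4271.29 total amount, 6.45 avg fee
  interest: 1 records, 3799.75 total amount, 3.62 avg fee
  payment: 3 records, 7259.24 total amount, 8.48 avg fee
  refund: 3 records, 11000.53 total amount, 14.24 avg fee
  transfer: 3 records, 7538.61 total amount, 5.57 avg fee
  withdrawal: 2 records, 1219.48 total amount, 16.40 avg fee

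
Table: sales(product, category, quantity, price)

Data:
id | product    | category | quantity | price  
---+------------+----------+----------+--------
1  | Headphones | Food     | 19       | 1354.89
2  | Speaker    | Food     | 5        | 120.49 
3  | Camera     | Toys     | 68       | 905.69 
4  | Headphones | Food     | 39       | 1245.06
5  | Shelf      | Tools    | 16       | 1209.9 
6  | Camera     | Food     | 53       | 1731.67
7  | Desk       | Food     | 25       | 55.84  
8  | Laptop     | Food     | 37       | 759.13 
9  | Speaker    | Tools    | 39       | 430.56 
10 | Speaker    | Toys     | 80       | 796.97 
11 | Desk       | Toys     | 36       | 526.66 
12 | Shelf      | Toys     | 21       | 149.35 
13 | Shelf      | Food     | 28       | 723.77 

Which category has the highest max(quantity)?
SELECT category, MAX(quantity) as val
FROM sales
GROUP BY category
ORDER BY val DESC
LIMIT 1

Result: Toys with max(quantity) = 80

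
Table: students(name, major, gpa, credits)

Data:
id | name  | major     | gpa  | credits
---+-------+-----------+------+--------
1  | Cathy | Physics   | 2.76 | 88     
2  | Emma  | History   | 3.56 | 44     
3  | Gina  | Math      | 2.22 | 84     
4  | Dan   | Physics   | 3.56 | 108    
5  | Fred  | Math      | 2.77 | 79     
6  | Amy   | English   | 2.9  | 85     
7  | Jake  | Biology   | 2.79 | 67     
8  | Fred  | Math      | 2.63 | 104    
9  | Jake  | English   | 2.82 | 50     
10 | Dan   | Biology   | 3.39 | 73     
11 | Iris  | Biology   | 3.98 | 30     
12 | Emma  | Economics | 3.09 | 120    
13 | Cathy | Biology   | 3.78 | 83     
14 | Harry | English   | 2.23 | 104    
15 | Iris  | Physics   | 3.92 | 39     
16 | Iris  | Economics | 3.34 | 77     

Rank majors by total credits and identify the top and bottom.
SELECT major, SUM(credits)
FROM students
GROUP BY major
ORDER BY SUM(credits)

All groups:
  History: 44
  Economics: 197
  Physics: 235
  English: 239
  Biology: 253
  Math: 267

Highest: Math (267)
Lowest: History (44)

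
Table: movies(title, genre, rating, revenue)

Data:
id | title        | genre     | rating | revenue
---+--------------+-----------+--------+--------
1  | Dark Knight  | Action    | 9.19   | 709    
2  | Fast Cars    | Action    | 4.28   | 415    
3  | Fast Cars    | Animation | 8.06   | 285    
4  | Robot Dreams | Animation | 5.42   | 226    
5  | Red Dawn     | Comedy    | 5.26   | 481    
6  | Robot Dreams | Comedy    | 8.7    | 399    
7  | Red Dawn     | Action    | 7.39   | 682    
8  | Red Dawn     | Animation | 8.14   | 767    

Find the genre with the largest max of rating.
SELECT genre, MAX(rating) as val
FROM movies
GROUP BY genre
ORDER BY val DESC
LIMIT 1

Result: Action with max(rating) = 9.19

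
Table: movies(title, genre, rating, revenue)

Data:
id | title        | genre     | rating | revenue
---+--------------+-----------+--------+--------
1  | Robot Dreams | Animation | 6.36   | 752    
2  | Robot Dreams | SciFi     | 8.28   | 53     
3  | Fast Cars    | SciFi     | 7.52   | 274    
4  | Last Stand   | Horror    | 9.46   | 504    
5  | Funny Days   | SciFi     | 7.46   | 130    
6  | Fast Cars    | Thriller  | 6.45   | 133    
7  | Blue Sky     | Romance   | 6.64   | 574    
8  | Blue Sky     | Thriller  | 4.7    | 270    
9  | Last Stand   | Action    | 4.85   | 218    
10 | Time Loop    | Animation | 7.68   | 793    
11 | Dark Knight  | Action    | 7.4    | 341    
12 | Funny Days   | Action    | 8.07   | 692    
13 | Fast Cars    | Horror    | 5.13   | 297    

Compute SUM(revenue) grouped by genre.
SELECT genre, SUM(revenue) as result
FROM movies
GROUP BY genre

Result:
  Action: 1251
  Animation: 1545
  Horror: 801
  Romance: 574
  SciFi: 457
  Thriller: 403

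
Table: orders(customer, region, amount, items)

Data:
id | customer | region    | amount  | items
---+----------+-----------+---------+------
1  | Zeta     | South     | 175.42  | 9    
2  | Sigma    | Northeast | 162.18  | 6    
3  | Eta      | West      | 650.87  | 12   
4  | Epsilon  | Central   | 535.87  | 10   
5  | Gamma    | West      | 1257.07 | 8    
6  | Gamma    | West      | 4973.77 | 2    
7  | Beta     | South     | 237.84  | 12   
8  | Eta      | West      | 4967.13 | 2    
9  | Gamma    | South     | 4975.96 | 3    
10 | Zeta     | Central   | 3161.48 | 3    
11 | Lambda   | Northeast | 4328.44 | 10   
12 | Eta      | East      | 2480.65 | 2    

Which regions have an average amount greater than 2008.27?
SELECT region, AVG(amount)
FROM orders
GROUP BY region
HAVING AVG(amount) > 2008.27

Result:
  East: avg=2480.65
  Northeast: avg=2245.31
  West: avg=2962.21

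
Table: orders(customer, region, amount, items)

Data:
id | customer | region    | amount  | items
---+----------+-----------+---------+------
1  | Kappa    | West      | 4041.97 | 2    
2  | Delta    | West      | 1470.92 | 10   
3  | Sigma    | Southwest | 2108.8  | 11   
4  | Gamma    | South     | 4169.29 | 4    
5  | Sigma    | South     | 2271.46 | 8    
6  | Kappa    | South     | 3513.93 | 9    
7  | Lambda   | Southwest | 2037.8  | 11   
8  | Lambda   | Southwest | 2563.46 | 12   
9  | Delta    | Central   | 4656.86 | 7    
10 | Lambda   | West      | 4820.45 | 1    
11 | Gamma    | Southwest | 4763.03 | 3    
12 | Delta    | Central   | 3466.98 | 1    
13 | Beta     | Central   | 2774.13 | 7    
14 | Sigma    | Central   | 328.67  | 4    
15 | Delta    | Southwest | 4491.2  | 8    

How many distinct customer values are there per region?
SELECT region, COUNT(DISTINCT customer)
FROM orders
GROUP BY region

Result:
  Central: 3 distinct
  South: 3 distinct
  Southwest: 4 distinct
  West: 3 distinct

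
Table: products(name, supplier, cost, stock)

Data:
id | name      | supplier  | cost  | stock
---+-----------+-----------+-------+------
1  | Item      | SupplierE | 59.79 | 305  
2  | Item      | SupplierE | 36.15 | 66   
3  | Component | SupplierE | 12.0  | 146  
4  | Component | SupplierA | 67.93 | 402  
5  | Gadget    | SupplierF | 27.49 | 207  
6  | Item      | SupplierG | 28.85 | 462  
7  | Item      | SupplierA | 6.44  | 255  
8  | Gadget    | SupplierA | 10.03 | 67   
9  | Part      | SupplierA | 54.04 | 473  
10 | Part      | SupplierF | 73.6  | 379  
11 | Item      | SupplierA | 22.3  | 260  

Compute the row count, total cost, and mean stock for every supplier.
SELECT supplier,
       COUNT(*) as cnt,
       SUM(cost) as total_cost,
       AVG(stock) as avg_stock
FROM products
GROUP BY supplier

Result:
  SupplierA: 5 records, 160.74 total cost, 291.40 avg stock
  SupplierE: 3 records, 107.94 total cost, 172.33 avg stock
  SupplierF: 2 records, 101.09 total cost, 293.00 avg stock
  SupplierG: 1 records, 28.85 total cost, 462.00 avg stock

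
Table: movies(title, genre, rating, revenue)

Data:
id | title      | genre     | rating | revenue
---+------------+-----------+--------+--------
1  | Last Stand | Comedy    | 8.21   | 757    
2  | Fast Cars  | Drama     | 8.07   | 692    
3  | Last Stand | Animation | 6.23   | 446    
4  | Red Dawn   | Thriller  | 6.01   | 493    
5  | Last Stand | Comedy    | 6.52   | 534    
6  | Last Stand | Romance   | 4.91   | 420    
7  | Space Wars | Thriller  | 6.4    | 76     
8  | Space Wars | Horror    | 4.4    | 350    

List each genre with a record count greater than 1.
SELECT genre, COUNT(*) as cnt
FROM movies
GROUP BY genre
HAVING COUNT(*) > 1

Result:
  Comedy: 2
  Thriller: 2

Note: HAVING filters groups after aggregation, WHERE filters rows before.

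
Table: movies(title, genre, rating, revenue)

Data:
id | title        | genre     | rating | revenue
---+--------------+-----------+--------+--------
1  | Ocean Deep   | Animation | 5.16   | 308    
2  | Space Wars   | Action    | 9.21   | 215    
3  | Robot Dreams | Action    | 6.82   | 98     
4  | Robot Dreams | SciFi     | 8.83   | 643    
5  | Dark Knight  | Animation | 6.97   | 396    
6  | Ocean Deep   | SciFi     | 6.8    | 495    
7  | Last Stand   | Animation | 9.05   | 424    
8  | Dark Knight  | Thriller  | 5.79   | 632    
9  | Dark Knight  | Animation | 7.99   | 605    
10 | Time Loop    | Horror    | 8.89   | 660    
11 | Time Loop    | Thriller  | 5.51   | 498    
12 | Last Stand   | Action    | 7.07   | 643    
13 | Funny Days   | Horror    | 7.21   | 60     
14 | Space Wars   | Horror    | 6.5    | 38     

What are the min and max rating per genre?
SELECT genre, MIN(rating), MAX(rating)
FROM movies
GROUP BY genre

Result:
  Action: min=6.82, max=9.21
  Animation: min=5.16, max=9.05
  Horror: min=6.50, max=8.89
  SciFi: min=6.80, max=8.83
  Thriller: min=5.51, max=5.79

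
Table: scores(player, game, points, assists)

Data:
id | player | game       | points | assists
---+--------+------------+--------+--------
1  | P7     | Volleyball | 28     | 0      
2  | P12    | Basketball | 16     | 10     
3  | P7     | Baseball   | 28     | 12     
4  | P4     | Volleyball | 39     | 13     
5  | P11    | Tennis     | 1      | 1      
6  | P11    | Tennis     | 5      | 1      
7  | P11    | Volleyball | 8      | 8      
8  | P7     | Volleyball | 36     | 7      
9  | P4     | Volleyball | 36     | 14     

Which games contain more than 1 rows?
SELECT game, COUNT(*) as cnt
FROM scores
GROUP BY game
HAVING COUNT(*) > 1

Result:
  Tennis: 2
  Volleyball: 5

Note: HAVING filters groups after aggregation, WHERE filters rows before.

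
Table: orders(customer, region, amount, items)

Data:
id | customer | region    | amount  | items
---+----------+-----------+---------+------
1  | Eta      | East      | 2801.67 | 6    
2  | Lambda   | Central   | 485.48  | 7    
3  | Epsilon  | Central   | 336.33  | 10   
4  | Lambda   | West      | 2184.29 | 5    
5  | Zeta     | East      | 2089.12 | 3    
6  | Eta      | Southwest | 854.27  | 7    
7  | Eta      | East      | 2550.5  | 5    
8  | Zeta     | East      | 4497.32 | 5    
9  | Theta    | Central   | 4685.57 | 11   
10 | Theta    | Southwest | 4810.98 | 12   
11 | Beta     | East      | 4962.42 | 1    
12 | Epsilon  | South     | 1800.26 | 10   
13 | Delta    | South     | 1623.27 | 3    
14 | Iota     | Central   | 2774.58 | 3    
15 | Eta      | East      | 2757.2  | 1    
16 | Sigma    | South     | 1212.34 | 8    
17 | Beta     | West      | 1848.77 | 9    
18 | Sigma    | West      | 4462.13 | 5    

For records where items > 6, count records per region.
SELECT region, COUNT(*)
FROM orders
WHERE items > 6
GROUP BY region

Note: WHERE filters rows before grouping.

Result:
  Central: 3
  South: 2
  Southwest: 2
  West: 1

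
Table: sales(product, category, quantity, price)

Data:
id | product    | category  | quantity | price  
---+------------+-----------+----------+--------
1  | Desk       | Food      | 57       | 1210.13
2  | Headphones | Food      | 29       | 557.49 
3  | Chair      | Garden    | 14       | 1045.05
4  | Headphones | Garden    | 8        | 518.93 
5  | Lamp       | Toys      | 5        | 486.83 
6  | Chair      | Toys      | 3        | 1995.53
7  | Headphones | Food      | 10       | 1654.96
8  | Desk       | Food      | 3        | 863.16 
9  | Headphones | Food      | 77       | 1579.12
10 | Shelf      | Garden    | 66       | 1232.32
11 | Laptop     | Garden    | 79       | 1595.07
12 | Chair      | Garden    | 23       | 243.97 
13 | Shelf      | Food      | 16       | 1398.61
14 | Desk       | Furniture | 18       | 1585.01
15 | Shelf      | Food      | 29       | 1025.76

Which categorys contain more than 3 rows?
SELECT category, COUNT(*) as cnt
FROM sales
GROUP BY category
HAVING COUNT(*) > 3

Result:
  Food: 7
  Garden: 5

Note: HAVING filters groups after aggregation, WHERE filters rows before.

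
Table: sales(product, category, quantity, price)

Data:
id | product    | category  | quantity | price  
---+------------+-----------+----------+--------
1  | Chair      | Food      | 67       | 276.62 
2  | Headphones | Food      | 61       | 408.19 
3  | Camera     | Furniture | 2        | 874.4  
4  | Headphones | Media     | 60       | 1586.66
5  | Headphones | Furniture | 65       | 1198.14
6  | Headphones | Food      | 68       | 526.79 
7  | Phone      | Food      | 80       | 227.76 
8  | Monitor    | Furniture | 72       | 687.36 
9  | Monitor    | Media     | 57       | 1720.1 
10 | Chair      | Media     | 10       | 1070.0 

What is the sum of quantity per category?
SELECT category, SUM(quantity) as result
FROM sales
GROUP BY category

Result:
  Food: 276
  Furniture: 139
  Media: 127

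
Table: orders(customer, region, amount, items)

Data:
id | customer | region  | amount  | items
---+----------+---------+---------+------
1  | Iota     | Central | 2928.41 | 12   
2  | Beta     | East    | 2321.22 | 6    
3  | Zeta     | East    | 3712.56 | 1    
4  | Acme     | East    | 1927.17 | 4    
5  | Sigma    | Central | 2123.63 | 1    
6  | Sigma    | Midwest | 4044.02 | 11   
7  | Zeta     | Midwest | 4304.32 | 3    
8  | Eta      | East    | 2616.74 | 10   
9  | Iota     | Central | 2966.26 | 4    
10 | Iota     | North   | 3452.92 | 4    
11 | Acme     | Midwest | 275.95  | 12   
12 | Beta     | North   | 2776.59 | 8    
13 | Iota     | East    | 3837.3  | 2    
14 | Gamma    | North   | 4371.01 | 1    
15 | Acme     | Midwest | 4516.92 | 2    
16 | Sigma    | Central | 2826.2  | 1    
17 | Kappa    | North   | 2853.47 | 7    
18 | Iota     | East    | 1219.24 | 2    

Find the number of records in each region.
SELECT region, COUNT(*) as count
FROM orders
GROUP BY region

Result:
  Central: 4
  East: 6
  Midwest: 4
  North: 4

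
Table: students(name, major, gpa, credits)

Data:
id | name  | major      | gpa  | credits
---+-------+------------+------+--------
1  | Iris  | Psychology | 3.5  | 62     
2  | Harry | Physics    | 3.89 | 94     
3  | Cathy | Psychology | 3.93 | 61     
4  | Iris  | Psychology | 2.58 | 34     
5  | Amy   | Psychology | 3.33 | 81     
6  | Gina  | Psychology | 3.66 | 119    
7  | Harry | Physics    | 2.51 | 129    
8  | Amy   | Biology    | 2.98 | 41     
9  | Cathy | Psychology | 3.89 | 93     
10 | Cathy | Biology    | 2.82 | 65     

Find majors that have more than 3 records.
SELECT major, COUNT(*) as cnt
FROM students
GROUP BY major
HAVING COUNT(*) > 3

Result:
  Psychology: 6

Note: HAVING filters groups after aggregation, WHERE filters rows before.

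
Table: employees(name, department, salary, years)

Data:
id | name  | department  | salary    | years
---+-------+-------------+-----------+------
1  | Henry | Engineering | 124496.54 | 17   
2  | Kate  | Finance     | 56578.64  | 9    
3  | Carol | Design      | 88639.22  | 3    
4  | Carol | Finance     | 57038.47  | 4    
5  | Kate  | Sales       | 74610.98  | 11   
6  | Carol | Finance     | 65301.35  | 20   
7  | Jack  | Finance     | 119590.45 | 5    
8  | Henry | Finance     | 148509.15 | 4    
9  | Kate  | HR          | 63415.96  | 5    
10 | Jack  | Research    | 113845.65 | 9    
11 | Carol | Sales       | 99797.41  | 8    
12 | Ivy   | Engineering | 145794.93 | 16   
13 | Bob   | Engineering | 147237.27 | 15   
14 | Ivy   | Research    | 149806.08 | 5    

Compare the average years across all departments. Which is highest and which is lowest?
SELECT department, AVG(years)
FROM employees
GROUP BY department
ORDER BY AVG(years)

All groups:
  Design: 3.00
  HR: 5.00
  Research: 7.00
  Finance: 8.40
  Sales: 9.50
  Engineering: 16.00

Highest: Engineering (16.00)
Lowest: Design (3.00)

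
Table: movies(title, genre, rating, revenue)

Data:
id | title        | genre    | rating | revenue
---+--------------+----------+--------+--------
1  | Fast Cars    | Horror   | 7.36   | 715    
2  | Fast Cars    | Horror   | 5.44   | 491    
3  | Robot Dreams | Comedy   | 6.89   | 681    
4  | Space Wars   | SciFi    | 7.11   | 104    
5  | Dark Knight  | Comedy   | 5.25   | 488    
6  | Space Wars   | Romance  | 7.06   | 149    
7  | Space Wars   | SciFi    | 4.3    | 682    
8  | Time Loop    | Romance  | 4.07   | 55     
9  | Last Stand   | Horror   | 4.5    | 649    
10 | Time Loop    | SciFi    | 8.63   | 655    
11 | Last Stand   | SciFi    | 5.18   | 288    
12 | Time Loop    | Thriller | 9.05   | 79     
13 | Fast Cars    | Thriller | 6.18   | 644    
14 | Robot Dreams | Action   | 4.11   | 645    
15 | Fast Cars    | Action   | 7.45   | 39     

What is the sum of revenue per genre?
SELECT genre, SUM(revenue) as result
FROM movies
GROUP BY genre

Result:
  Action: 684
  Comedy: 1169
  Horror: 1855
  Romance: 204
  SciFi: 1729
  Thriller: 723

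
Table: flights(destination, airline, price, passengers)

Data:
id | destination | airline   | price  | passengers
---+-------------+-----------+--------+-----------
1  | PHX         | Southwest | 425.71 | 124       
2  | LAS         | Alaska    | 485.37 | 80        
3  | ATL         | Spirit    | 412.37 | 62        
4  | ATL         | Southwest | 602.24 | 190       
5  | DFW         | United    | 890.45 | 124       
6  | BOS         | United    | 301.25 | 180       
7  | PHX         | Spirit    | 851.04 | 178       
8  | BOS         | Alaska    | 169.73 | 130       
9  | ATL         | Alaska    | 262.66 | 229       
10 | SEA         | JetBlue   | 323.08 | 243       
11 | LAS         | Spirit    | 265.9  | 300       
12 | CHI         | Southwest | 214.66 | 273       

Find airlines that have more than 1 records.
SELECT airline, COUNT(*) as cnt
FROM flights
GROUP BY airline
HAVING COUNT(*) > 1

Result:
  Alaska: 3
  Southwest: 3
  Spirit: 3
  United: 2

Note: HAVING filters groups after aggregation, WHERE filters rows before.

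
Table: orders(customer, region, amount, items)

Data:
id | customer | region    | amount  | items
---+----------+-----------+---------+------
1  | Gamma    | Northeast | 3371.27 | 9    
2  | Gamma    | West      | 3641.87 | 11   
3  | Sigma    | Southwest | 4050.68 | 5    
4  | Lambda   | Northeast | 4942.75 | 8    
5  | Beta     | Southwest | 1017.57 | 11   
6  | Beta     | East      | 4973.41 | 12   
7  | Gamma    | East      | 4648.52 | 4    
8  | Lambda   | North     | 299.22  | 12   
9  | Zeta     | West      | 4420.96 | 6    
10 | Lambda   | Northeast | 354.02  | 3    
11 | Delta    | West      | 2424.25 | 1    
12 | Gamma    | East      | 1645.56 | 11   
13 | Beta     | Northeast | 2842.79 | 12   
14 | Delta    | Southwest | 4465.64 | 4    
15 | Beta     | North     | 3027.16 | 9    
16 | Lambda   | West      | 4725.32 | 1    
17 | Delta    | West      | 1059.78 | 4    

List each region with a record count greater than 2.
SELECT region, COUNT(*) as cnt
FROM orders
GROUP BY region
HAVING COUNT(*) > 2

Result:
  East: 3
  Northeast: 4
  Southwest: 3
  West: 5

Note: HAVING filters groups after aggregation, WHERE filters rows before.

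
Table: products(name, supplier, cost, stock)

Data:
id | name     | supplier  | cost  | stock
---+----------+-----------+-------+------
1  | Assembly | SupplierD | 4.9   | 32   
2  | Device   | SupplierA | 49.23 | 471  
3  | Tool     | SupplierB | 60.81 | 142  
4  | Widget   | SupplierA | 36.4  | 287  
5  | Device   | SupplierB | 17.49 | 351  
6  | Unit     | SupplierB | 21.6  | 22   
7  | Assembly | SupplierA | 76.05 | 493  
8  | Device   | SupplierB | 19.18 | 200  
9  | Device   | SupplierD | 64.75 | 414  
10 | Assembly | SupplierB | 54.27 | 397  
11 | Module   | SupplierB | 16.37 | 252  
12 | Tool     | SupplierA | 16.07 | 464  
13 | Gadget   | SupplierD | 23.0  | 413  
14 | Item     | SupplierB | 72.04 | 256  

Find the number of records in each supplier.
SELECT supplier, COUNT(*) as count
FROM products
GROUP BY supplier

Result:
  SupplierA: 4
  SupplierB: 7
  SupplierD: 3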